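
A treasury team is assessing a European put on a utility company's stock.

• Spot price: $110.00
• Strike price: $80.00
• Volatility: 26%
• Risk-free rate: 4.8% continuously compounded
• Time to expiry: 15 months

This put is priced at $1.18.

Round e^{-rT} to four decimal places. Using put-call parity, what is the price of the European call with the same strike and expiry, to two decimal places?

e^(−rT) = e^(−0.048·1.25) = 0.9418
Put-call parity: C − P = S − K·e^(−rT) = 110 − 80·0.9418 = 110 − 75.3440 = 34.6560
C = P + (C − P) = 1.18 + (34.6560) = 35.8360

$35.84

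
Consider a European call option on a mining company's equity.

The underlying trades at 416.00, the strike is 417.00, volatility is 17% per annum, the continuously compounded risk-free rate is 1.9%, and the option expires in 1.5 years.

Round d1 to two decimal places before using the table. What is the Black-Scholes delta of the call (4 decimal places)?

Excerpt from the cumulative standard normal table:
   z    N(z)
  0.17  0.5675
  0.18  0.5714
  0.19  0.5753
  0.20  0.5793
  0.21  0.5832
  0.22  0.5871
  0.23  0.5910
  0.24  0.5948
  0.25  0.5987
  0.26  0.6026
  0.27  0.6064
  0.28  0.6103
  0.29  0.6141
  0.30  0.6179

0.5910

T = 1.5;  σ√T = 0.2082
d₁ = [ln(416/417) + (0.019 + 0.17²/2)·1.5] / 0.2082 = [-0.0024 + 0.0502] / 0.2082 = 0.2295 ⇒ 0.23
N(d₁) = N(0.23) = 0.5910
Δ_call = N(d₁) = 0.5910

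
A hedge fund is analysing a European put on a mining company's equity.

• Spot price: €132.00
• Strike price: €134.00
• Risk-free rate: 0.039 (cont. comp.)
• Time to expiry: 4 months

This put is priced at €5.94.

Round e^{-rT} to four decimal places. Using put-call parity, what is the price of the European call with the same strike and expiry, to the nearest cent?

exp(−rT) = exp(−0.039·0.3333) = 0.9871
Put-call parity: C − P = S − K·e^(−rT) = 132 − 134·0.9871 = 132 − 132.2714 = -0.2714
C = P + (C − P) = 5.94 + (-0.2714) = 5.6686

€5.67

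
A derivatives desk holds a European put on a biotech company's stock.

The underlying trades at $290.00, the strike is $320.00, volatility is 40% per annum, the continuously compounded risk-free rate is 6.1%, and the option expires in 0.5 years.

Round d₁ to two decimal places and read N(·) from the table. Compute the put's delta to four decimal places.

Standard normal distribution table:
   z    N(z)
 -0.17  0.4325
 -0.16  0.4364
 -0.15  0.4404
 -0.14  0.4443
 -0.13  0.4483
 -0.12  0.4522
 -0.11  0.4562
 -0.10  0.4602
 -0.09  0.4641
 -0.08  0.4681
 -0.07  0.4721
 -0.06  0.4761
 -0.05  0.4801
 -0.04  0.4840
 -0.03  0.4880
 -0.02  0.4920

-0.5398

T = 0.5;  σ√T = 0.2828
ln(S/K) + (r + σ²/2)T = ln(290/320) + (0.061 + 0.4²/2)·0.5 = -0.0984 + 0.0705 = -0.0279
d₁ = -0.0279 / 0.2828 = -0.0988 ≈ -0.10
N(d₁) = N(-0.10) = 0.4602
Δ_put = N(d₁) − 1 = 0.4602 − 1 = -0.5398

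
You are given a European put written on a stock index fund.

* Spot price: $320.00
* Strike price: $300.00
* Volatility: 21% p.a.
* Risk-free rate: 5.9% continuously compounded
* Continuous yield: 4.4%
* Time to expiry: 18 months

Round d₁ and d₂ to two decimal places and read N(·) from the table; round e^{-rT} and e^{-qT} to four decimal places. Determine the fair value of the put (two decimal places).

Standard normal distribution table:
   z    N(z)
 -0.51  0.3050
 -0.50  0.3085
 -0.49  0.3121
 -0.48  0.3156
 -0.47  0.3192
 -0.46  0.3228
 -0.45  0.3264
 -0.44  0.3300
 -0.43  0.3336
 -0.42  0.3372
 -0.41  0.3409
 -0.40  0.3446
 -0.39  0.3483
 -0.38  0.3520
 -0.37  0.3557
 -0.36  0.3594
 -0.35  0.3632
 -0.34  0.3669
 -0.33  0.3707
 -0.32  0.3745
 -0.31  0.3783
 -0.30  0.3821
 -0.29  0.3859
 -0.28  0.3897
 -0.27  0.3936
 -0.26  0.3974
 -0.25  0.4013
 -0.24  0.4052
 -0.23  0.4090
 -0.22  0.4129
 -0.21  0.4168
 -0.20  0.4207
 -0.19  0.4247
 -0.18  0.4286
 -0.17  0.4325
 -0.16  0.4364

T = 1.5;  σ√T = 0.2572
d₁ = [ln(320/300) + (0.059 − 0.044 + 0.21²/2)·1.5] / 0.2572 = [0.0645 + 0.0556] / 0.2572 = 0.4670 ⇒ 0.47
d₂ = d₁ − σ√T = 0.4670 − 0.2572 = 0.2098 ⇒ 0.21
exp(−qT) = exp(−0.044·1.5) = 0.9361;  exp(−rT) = exp(−0.059·1.5) = 0.9153
N(−d₂) = N(-0.21) = 0.4168;  N(−d₁) = N(-0.47) = 0.3192
P = 300·0.9153·0.4168 − 320·0.9361·0.3192 = 114.4491 − 95.6170 = 18.8321

$18.83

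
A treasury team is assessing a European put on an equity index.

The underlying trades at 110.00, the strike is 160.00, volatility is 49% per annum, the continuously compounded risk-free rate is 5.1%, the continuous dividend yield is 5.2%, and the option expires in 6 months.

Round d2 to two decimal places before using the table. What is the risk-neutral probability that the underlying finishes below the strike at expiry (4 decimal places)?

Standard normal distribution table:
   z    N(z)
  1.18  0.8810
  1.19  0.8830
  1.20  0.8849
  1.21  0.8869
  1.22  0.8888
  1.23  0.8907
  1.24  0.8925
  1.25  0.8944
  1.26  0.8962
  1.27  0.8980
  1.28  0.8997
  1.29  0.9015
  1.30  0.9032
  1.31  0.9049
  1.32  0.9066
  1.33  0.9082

T = 0.5;  σ√T = 0.3465
d₁ = [ln(110/160) + (0.051 − 0.052 + 0.49²/2)·0.5] / 0.3465 = [-0.3747 + 0.0595] / 0.3465 = -0.9096 which rounds to -0.91
d₂ = d₁ − σ√T = -0.9096 − 0.3465 = -1.2561 which rounds to -1.26
Pr(exercise) under Q = N(−d₂) = N(1.26) = 0.8962

0.8962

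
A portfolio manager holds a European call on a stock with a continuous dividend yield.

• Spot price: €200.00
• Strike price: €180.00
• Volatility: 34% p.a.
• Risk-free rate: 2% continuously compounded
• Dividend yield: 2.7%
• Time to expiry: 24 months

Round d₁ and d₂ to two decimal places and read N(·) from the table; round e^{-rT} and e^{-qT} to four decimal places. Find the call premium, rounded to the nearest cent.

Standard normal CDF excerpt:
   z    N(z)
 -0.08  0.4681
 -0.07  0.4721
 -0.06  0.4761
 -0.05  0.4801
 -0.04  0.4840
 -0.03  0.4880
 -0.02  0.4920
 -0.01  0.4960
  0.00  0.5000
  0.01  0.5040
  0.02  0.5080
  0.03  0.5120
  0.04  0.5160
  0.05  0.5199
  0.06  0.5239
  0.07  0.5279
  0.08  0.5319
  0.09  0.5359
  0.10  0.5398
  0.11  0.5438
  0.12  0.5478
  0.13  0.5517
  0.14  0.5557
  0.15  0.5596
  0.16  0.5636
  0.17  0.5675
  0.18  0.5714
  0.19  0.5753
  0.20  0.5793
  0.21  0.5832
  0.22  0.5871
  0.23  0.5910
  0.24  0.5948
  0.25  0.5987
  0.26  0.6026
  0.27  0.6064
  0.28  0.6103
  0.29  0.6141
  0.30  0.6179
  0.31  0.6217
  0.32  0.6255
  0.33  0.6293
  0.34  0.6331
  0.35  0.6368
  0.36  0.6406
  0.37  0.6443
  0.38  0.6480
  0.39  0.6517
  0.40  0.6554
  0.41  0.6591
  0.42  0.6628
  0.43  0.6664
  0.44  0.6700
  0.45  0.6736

T = 2;  σ√T = 0.4808
d₁ = [ln(200/180) + (0.02 − 0.027 + 0.34²/2)·2] / 0.4808 = [0.1054 + 0.1016] / 0.4808 = 0.4304 ≈ 0.43
d₂ = d₁ − σ√T = 0.4304 − 0.4808 = -0.0504 ≈ -0.05
e^(−qT) = e^(−0.027·2) = 0.9474;  e^(−rT) = e^(−0.02·2) = 0.9608
C = 200·0.9474·N(0.43) − 180·0.9608·N(-0.05) = 200·0.9474·0.6664 − 180·0.9608·0.4801 = 126.2695 − 83.0304 = 43.2391

€43.24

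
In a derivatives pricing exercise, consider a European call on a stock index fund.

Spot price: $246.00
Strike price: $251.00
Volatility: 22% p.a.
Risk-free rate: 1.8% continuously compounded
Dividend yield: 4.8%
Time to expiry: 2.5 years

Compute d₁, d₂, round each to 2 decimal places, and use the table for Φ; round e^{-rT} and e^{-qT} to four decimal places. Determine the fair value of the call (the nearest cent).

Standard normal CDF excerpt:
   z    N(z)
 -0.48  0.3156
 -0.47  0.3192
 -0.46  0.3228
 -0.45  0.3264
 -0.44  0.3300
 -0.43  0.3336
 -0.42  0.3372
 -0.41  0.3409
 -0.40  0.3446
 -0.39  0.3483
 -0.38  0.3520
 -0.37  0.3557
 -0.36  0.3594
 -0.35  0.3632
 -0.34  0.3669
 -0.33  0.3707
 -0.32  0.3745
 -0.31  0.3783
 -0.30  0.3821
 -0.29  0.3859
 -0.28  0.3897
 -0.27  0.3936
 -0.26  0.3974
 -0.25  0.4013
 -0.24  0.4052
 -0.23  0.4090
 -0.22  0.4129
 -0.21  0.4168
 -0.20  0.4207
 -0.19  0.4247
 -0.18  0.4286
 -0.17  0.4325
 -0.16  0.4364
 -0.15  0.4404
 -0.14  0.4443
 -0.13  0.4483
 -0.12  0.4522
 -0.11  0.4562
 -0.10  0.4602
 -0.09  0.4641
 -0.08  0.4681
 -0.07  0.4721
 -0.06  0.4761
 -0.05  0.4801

T = 2.5;  σ√T = 0.3479
ln(S/K) + (r − q + σ²/2)T = ln(246/251) + (0.018 − 0.048 + 0.22²/2)·2.5 = -0.0201 − 0.0145 = -0.0346
d₁ = -0.0346 / 0.3479 = -0.0995 which rounds to -0.10
d₂ = d₁ − σ√T = -0.0995 − 0.3479 = -0.4474 which rounds to -0.45
e^(−qT) = e^(−0.048·2.5) = 0.8869;  e^(−rT) = e^(−0.018·2.5) = 0.9560
C = 246·0.8869·N(-0.10) − 251·0.9560·N(-0.45) = 246·0.8869·0.4602 − 251·0.9560·0.3264 = 100.4052 − 78.3216 = 22.0836

$22.08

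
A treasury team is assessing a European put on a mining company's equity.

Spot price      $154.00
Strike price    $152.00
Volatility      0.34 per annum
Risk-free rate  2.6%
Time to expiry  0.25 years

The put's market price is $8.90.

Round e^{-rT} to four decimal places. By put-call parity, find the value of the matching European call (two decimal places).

e^(−rT) = e^(−0.026·0.25) = 0.9935
Put-call parity: C − P = S − K·e^(−rT) = 154 − 152·0.9935 = 154 − 151.0120 = 2.9880
C = P + (C − P) = 8.90 + (2.9880) = 11.8880

$11.89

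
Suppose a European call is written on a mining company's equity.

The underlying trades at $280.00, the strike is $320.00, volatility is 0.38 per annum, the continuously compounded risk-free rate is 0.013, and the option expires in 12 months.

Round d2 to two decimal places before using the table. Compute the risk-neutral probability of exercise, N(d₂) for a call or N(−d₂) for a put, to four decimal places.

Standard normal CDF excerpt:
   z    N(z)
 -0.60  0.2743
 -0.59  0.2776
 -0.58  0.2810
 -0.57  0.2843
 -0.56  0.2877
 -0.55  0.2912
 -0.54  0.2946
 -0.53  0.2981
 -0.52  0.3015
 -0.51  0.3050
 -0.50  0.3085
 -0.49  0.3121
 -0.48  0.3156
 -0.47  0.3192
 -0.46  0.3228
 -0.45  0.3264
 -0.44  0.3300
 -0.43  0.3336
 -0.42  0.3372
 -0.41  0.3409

0.3050

σ√T = 0.38 × 1.0000 = 0.3800
d₁ = [ln(280/320) + (0.013 + ½·0.38²)·1] / (σ√T) = (-0.1335 + 0.0852) / 0.3800 = -0.1272 → -0.13
d₂ = -0.1272 − 0.3800 = -0.5072 → -0.51
Risk-neutral Pr[S_T > K] = N(d₂) = N(-0.51) = 0.3050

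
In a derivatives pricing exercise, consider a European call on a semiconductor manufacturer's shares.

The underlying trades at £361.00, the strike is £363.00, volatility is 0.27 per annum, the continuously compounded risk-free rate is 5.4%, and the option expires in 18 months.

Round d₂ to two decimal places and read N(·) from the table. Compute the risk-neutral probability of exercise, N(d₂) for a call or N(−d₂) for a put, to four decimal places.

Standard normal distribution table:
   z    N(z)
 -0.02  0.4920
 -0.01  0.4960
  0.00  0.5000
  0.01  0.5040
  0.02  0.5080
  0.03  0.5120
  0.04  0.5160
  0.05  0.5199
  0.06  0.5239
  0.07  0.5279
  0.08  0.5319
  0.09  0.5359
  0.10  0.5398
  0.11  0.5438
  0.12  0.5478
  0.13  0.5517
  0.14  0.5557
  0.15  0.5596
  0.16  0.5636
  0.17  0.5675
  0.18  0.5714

0.5239

σ√T = 0.27·√1.5 = 0.3307
d₁ = [ln(361/363) + (0.054 + 0.27²/2)·1.5] / 0.3307 = [-0.0055 + 0.1357] / 0.3307 = 0.3936 ⇒ 0.39
d₂ = d₁ − σ√T = 0.3936 − 0.3307 = 0.0629 ⇒ 0.06
Risk-neutral Pr[S_T > K] = N(d₂) = N(0.06) = 0.5239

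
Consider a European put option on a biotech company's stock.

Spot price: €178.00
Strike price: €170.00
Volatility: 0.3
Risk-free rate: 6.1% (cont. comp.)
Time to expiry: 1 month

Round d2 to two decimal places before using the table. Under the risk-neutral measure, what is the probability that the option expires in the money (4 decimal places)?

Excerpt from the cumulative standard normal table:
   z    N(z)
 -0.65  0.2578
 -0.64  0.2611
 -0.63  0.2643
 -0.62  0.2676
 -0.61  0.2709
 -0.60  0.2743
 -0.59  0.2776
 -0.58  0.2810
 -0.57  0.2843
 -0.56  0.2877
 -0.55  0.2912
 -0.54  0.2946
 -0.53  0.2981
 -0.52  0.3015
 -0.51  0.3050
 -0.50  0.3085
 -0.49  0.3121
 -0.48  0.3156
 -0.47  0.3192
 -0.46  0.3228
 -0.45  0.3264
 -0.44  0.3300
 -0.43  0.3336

σ√T = 0.3·√0.08333 = 0.0866
d₁ = [ln(178/170) + (0.061 + ½·0.3²)·0.08333] / (σ√T) = (0.0460 + 0.0088) / 0.0866 = 0.6330 ≈ 0.63
d₂ = 0.6330 − 0.0866 = 0.5464 ≈ 0.55
Pr(exercise) under Q = N(−d₂) = N(-0.55) = 0.2912

0.2912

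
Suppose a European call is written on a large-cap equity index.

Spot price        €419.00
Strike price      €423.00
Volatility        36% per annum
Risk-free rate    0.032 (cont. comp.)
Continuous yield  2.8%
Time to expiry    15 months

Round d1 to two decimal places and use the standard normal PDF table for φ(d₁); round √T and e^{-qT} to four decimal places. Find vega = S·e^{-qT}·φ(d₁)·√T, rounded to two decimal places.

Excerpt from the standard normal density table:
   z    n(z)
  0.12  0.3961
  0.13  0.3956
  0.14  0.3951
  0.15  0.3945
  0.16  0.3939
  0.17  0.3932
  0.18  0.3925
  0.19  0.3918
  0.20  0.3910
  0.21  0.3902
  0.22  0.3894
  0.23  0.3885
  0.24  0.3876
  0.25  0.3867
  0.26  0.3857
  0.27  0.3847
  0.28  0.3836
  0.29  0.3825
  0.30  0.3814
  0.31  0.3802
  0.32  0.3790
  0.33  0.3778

T = 1.25;  σ√T = 0.4025
ln(S/K) + (r − q + σ²/2)T = ln(419/423) + (0.032 − 0.028 + 0.36²/2)·1.25 = -0.0095 + 0.0860 = 0.0765
d₁ = 0.0765 / 0.4025 = 0.1901 which rounds to 0.19
√T = √1.25 = 1.1180
φ(d₁) = φ(0.19) = 0.3918
e^(−qT) = e^(−0.028·1.25) = 0.9656
vega = S·e^(−qT)·φ(d₁)·√T = 419·0.9656·0.3918·1.1180 = 177.2220

177.22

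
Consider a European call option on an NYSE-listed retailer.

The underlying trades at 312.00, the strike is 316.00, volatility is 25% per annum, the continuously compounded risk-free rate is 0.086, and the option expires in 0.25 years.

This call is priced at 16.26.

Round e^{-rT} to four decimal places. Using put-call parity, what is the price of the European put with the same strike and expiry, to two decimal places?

exp(−rT) = exp(−0.086·0.25) = 0.9787
Put-call parity: C − P = S − K·e^(−rT) = 312 − 316·0.9787 = 312 − 309.2692 = 2.7308
P = C − (C − P) = 16.26 − (2.7308) = 13.5292

13.53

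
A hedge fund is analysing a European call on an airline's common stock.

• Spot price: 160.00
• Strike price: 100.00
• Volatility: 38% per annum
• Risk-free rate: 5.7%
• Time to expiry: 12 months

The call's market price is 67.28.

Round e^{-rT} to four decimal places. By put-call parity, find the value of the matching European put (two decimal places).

exp(−rT) = exp(−0.057·1) = 0.9446
Put-call parity: C − P = S − K·e^(−rT) = 160 − 100·0.9446 = 160 − 94.4600 = 65.5400
P = C − (C − P) = 67.28 − (65.5400) = 1.7400

1.74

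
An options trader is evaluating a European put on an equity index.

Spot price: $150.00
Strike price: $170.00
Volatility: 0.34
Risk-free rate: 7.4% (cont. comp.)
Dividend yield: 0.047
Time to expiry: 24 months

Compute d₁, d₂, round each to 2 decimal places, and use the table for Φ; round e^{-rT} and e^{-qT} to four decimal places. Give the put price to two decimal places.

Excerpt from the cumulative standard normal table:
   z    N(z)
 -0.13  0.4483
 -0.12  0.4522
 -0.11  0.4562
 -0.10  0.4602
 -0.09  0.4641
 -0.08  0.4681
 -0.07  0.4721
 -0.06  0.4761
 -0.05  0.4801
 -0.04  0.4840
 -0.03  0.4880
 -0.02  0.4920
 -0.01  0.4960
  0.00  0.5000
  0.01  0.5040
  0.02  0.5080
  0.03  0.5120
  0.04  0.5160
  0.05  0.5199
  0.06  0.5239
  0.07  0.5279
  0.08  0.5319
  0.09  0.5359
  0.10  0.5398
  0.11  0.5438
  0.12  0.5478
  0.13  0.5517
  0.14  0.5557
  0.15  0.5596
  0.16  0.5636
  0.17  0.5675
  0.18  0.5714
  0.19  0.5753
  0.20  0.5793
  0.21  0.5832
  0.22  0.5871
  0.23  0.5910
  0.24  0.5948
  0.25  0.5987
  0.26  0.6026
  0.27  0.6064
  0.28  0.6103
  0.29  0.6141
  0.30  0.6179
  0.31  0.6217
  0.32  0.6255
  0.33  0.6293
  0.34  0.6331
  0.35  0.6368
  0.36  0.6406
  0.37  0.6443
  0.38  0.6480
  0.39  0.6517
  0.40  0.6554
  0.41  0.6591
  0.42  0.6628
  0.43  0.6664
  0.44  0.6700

T = 2;  σ√T = 0.4808
d₁ = [ln(150/170) + (0.074 − 0.047 + ½·0.34²)·2] / (σ√T) = (-0.1252 + 0.1696) / 0.4808 = 0.0924 → 0.09
d₂ = 0.0924 − 0.4808 = -0.3884 → -0.39
e^(−qT) = e^(−0.047·2) = 0.9103;  e^(−rT) = e^(−0.074·2) = 0.8624
N(−d₂) = N(0.39) = 0.6517;  N(−d₁) = N(-0.09) = 0.4641
P = 170·0.8624·0.6517 − 150·0.9103·0.4641 = 95.5444 − 63.3705 = 32.1739

$32.17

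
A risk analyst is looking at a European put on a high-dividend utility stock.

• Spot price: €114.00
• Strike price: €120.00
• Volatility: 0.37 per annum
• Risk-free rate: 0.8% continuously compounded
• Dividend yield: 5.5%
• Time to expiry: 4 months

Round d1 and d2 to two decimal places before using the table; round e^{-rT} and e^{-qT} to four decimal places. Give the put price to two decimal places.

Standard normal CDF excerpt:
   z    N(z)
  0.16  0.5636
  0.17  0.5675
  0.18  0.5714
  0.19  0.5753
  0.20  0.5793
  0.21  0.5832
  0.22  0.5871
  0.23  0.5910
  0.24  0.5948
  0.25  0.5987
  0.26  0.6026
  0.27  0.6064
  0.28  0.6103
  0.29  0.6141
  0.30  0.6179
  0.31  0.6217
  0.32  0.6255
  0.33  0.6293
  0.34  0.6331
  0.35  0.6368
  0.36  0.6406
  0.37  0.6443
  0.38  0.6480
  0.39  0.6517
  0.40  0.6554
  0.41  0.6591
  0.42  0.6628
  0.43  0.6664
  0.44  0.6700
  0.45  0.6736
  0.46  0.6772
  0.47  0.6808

€14.05

σ√T = 0.37 × 0.5774 = 0.2136
ln(S/K) + (r − q + σ²/2)T = ln(114/120) + (0.008 − 0.055 + 0.37²/2)·0.3333 = -0.0513 + 0.0071 = -0.0441
d₁ = -0.0441 / 0.2136 = -0.2066 which rounds to -0.21
d₂ = d₁ − σ√T = -0.2066 − 0.2136 = -0.4203 which rounds to -0.42
e^(−qT) = e^(−0.055·0.3333) = 0.9818;  e^(−rT) = e^(−0.008·0.3333) = 0.9973
N(−d₂) = N(0.42) = 0.6628;  N(−d₁) = N(0.21) = 0.5832
P = 120·0.9973·0.6628 − 114·0.9818·0.5832 = 79.3213 − 65.2748 = 14.0465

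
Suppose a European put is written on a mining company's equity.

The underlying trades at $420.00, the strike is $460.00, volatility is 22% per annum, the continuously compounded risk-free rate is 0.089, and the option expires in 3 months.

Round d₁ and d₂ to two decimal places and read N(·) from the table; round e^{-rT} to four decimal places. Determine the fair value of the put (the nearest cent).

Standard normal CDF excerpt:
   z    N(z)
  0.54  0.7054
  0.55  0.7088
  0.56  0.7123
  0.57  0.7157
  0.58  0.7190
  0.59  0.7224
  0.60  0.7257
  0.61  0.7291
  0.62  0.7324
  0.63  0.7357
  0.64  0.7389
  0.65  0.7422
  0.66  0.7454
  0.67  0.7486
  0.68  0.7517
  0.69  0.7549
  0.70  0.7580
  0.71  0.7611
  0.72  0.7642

$37.58

σ√T = 0.22 × 0.5000 = 0.1100
d₁ = [ln(420/460) + (0.089 + 0.22²/2)·0.25] / 0.1100 = [-0.0910 + 0.0283] / 0.1100 = -0.5697 ≈ -0.57
d₂ = d₁ − σ√T = -0.5697 − 0.1100 = -0.6797 ≈ -0.68
exp(−rT) = exp(−0.089·0.25) = 0.9780
P = 460·0.9780·N(0.68) − 420·N(0.57) = 460·0.9780·0.7517 − 420·0.7157 = 338.1748 − 300.5940 = 37.5808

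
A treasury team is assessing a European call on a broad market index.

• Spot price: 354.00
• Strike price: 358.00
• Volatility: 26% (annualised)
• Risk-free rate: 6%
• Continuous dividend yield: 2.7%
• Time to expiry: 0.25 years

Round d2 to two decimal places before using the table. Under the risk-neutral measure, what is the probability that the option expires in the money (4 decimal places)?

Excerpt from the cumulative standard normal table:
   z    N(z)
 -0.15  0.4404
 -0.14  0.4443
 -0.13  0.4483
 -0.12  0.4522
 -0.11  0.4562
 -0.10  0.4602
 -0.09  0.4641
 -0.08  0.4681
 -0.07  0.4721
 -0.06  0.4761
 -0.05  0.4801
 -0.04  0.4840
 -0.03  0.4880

0.4641

T = 0.25;  σ√T = 0.1300
ln(S/K) + (r − q + σ²/2)T = ln(354/358) + (0.06 − 0.027 + 0.26²/2)·0.25 = -0.0112 + 0.0167 = 0.0055
d₁ = 0.0055 / 0.1300 = 0.0420 ≈ 0.04
d₂ = d₁ − σ√T = 0.0420 − 0.1300 = -0.0880 ≈ -0.09
Risk-neutral Pr[S_T > K] = N(d₂) = N(-0.09) = 0.4641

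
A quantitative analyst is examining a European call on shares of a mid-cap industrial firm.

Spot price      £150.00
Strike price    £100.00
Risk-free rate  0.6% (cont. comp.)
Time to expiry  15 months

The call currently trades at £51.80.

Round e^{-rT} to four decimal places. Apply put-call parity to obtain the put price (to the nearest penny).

£1.05

e^(−rT) = e^(−0.006·1.25) = 0.9925
Put-call parity: C − P = S − K·e^(−rT) = 150 − 100·0.9925 = 150 − 99.2500 = 50.7500
P = C − (C − P) = 51.80 − (50.7500) = 1.0500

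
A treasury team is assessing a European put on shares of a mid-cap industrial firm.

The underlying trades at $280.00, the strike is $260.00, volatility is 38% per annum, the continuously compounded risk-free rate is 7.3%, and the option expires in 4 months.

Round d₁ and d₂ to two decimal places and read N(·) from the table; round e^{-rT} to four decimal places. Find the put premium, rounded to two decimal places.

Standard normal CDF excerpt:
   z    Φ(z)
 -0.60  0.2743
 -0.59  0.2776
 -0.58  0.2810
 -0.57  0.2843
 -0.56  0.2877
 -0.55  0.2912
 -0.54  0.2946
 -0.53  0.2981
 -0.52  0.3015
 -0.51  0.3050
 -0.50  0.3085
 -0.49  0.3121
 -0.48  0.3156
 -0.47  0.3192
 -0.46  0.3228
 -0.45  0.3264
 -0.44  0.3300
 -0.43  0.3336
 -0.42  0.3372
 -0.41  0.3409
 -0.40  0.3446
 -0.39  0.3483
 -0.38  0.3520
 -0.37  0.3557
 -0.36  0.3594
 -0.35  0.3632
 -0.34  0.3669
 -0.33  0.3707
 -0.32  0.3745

$12.55

σ√T = 0.38·√0.3333 = 0.2194
d₁ = [ln(280/260) + (0.073 + 0.38²/2)·0.3333] / 0.2194 = [0.0741 + 0.0484] / 0.2194 = 0.5584 ≈ 0.56
d₂ = d₁ − σ√T = 0.5584 − 0.2194 = 0.3390 ≈ 0.34
exp(−rT) = exp(−0.073·0.3333) = 0.9760
N(−d₂) = N(-0.34) = 0.3669;  N(−d₁) = N(-0.56) = 0.2877
P = 260·0.9760·0.3669 − 280·0.2877 = 93.1045 − 80.5560 = 12.5485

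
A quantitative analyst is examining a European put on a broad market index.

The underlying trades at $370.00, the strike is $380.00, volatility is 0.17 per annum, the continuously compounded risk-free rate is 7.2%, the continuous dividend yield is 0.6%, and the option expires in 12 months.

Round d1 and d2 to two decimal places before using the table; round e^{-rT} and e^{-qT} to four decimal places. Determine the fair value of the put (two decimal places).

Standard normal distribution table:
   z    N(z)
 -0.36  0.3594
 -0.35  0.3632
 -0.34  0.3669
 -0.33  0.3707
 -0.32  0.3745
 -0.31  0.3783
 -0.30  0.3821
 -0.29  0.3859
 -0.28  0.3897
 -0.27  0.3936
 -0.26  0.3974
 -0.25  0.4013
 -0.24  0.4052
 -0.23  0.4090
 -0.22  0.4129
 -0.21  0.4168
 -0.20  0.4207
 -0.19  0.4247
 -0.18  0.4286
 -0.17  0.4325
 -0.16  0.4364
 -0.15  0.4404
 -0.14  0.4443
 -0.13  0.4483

σ√T = 0.17·√1 = 0.1700
ln(S/K) + (r − q + σ²/2)T = ln(370/380) + (0.072 − 0.006 + 0.17²/2)·1 = -0.0267 + 0.0804 = 0.0538
d₁ = 0.0538 / 0.1700 = 0.3164 ⇒ 0.32
d₂ = d₁ − σ√T = 0.3164 − 0.1700 = 0.1464 ⇒ 0.15
exp(−qT) = exp(−0.006·1) = 0.9940;  exp(−rT) = exp(−0.072·1) = 0.9305
P = 380·0.9305·N(-0.15) − 370·0.9940·N(-0.32) = 380·0.9305·0.4404 − 370·0.9940·0.3745 = 155.7210 − 137.7336 = 17.9874

$17.99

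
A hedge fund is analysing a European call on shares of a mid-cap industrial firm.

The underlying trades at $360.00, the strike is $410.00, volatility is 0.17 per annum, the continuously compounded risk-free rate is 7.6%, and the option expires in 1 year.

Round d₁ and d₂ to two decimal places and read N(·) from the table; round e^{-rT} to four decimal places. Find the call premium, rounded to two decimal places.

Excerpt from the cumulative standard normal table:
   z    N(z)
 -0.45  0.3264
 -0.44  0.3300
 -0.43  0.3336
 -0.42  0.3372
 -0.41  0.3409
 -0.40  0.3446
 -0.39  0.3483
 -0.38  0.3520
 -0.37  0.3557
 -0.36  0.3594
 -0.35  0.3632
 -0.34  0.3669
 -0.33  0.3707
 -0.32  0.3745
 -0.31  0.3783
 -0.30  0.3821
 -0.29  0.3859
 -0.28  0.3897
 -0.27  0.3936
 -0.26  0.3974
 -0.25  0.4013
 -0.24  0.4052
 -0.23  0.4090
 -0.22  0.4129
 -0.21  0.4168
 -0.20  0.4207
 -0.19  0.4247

σ√T = 0.17·√1 = 0.1700
d₁ = [ln(360/410) + (0.076 + 0.17²/2)·1] / 0.1700 = [-0.1301 + 0.0905] / 0.1700 = -0.2330 ≈ -0.23
d₂ = d₁ − σ√T = -0.2330 − 0.1700 = -0.4030 ≈ -0.40
exp(−rT) = exp(−0.076·1) = 0.9268
C = 360·N(-0.23) − 410·0.9268·N(-0.40) = 360·0.4090 − 410·0.9268·0.3446 = 147.2400 − 130.9439 = 16.2961

$16.30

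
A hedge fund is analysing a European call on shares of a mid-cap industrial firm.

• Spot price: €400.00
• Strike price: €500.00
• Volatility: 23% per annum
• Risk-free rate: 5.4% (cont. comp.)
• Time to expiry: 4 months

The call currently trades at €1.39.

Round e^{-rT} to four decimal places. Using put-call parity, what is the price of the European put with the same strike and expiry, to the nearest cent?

€92.49

e^(−rT) = e^(−0.054·0.3333) = 0.9822
Put-call parity: C − P = S − K·e^(−rT) = 400 − 500·0.9822 = 400 − 491.1000 = -91.1000
P = C − (C − P) = 1.39 − (-91.1000) = 92.4900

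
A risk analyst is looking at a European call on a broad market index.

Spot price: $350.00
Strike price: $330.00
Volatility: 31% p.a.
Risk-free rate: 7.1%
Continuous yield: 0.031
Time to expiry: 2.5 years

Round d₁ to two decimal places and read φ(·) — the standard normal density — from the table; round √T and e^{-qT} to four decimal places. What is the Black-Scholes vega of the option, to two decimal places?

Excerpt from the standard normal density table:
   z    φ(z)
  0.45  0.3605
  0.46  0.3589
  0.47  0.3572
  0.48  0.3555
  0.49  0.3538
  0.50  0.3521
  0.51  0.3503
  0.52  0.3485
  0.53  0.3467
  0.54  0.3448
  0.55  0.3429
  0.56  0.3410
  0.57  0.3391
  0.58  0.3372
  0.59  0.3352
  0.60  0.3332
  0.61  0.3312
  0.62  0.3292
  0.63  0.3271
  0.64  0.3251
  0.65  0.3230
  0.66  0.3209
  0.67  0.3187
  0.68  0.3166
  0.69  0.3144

σ√T = 0.31·√2.5 = 0.4902
d₁ = [ln(350/330) + (0.071 − 0.031 + ½·0.31²)·2.5] / (σ√T) = (0.0588 + 0.2201) / 0.4902 = 0.5691 which rounds to 0.57
√T = √2.5 = 1.5811
φ(d₁) = φ(0.57) = 0.3391
e^(−qT) = e^(−0.031·2.5) = 0.9254
vega = S·e^(−qT)·φ(d₁)·√T = 350·0.9254·0.3391·1.5811 = 173.6540

173.65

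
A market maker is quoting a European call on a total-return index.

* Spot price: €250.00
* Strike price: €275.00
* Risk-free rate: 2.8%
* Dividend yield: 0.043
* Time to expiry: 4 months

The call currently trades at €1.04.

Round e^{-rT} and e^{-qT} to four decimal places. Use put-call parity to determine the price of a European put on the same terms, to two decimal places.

€27.03

e^(−qT) = e^(−0.043·0.3333) = 0.9858;  e^(−rT) = e^(−0.028·0.3333) = 0.9907
Put-call parity: C − P = S·e^(−qT) − K·e^(−rT) = 250·0.9858 − 275·0.9907 = 246.4500 − 272.4425 = -25.9925
P = C − (C − P) = 1.04 − (-25.9925) = 27.0325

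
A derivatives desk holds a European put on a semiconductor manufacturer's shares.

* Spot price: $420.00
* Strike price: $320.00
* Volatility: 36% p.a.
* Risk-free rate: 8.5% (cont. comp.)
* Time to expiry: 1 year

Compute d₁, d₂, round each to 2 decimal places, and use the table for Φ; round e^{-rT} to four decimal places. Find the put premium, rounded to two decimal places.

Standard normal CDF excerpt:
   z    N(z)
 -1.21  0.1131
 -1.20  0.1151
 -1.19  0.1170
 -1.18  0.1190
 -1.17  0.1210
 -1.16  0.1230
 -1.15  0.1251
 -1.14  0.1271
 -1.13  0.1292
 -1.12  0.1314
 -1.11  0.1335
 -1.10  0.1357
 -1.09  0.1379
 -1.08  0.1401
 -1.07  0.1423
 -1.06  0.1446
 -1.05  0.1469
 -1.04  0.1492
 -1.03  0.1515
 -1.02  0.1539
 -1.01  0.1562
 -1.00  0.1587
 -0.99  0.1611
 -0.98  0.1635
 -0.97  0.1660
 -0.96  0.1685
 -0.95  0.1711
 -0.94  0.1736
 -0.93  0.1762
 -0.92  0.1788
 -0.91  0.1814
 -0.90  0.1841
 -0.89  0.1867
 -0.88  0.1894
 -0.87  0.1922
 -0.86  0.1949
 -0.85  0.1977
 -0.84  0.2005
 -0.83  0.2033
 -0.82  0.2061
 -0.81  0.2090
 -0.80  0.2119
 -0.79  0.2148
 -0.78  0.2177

σ√T = 0.36 × 1.0000 = 0.3600
ln(S/K) + (r + σ²/2)T = ln(420/320) + (0.085 + 0.36²/2)·1 = 0.2719 + 0.1498 = 0.4217
d₁ = 0.4217 / 0.3600 = 1.1715 which rounds to 1.17
d₂ = d₁ − σ√T = 1.1715 − 0.3600 = 0.8115 which rounds to 0.81
e^(−rT) = e^(−0.085·1) = 0.9185
N(−d₂) = N(-0.81) = 0.2090;  N(−d₁) = N(-1.17) = 0.1210
P = 320·0.9185·0.2090 − 420·0.1210 = 61.4293 − 50.8200 = 10.6093

$10.61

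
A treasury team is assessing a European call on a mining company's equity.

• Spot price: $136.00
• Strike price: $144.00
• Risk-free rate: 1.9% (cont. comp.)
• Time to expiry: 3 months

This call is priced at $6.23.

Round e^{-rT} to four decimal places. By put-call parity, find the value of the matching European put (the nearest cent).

e^(−rT) = e^(−0.019·0.25) = 0.9953
Put-call parity: C − P = S − K·e^(−rT) = 136 − 144·0.9953 = 136 − 143.3232 = -7.3232
P = C − (C − P) = 6.23 − (-7.3232) = 13.5532

$13.55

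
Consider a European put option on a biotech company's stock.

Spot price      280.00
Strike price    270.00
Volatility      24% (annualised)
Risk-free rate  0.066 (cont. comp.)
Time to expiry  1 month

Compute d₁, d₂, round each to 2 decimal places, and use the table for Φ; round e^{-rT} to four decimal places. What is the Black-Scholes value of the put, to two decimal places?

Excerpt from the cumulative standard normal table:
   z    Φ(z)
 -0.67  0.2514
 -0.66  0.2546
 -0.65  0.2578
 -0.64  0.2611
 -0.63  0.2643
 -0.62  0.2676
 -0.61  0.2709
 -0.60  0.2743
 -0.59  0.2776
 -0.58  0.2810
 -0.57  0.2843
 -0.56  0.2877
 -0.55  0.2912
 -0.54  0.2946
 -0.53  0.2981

σ√T = 0.24·√0.08333 = 0.0693
d₁ = [ln(280/270) + (0.066 + 0.24²/2)·0.08333] / 0.0693 = [0.0364 + 0.0079] / 0.0693 = 0.6389 ⇒ 0.64
d₂ = d₁ − σ√T = 0.6389 − 0.0693 = 0.5697 ⇒ 0.57
e^(−rT) = e^(−0.066·0.08333) = 0.9945
N(−d₂) = N(-0.57) = 0.2843;  N(−d₁) = N(-0.64) = 0.2611
P = 270·0.9945·0.2843 − 280·0.2611 = 76.3388 − 73.1080 = 3.2308

3.23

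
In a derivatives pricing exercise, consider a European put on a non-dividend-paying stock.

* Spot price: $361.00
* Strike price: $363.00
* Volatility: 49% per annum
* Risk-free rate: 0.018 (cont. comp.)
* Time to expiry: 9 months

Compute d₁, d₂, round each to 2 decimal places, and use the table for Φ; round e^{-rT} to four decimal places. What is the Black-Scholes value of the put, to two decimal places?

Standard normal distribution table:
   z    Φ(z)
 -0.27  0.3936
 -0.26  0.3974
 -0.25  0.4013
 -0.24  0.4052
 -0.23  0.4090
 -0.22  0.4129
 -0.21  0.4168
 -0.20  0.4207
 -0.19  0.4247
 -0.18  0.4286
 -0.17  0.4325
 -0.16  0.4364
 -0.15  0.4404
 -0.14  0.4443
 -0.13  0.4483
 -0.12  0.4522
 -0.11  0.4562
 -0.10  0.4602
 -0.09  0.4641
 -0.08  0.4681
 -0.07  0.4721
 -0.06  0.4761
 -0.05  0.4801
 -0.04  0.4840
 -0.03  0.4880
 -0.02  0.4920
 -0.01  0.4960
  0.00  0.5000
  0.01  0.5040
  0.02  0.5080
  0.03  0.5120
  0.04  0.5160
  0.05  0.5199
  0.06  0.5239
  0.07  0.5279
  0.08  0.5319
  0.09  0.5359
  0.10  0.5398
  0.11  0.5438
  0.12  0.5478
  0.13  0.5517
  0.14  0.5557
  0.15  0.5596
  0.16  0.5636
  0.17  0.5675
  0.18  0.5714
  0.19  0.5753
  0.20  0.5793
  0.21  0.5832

σ√T = 0.49·√0.75 = 0.4244
d₁ = [ln(361/363) + (0.018 + 0.49²/2)·0.75] / 0.4244 = [-0.0055 + 0.1035] / 0.4244 = 0.2310 ⇒ 0.23
d₂ = d₁ − σ√T = 0.2310 − 0.4244 = -0.1934 ⇒ -0.19
exp(−rT) = exp(−0.018·0.75) = 0.9866
N(−d₂) = N(0.19) = 0.5753;  N(−d₁) = N(-0.23) = 0.4090
P = 363·0.9866·0.5753 − 361·0.4090 = 206.0355 − 147.6490 = 58.3865

$58.39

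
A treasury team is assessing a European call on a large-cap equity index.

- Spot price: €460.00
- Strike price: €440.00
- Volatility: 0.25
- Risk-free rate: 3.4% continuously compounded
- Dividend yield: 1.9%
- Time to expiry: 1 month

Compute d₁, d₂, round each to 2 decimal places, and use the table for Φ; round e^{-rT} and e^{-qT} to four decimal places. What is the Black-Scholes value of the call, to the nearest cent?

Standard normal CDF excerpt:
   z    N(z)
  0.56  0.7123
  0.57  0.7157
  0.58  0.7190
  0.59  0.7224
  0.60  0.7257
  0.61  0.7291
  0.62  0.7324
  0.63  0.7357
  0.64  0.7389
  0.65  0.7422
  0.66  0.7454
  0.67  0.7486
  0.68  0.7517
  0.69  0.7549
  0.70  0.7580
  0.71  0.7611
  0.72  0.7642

σ√T = 0.25 × 0.2887 = 0.0722
d₁ = [ln(460/440) + (0.034 − 0.019 + 0.25²/2)·0.08333] / 0.0722 = [0.0445 + 0.0039] / 0.0722 = 0.6693 which rounds to 0.67
d₂ = d₁ − σ√T = 0.6693 − 0.0722 = 0.5972 which rounds to 0.60
e^(−qT) = e^(−0.019·0.08333) = 0.9984;  e^(−rT) = e^(−0.034·0.08333) = 0.9972
C = 460·0.9984·N(0.67) − 440·0.9972·N(0.60) = 460·0.9984·0.7486 − 440·0.9972·0.7257 = 343.8050 − 318.4139 = 25.3911

€25.39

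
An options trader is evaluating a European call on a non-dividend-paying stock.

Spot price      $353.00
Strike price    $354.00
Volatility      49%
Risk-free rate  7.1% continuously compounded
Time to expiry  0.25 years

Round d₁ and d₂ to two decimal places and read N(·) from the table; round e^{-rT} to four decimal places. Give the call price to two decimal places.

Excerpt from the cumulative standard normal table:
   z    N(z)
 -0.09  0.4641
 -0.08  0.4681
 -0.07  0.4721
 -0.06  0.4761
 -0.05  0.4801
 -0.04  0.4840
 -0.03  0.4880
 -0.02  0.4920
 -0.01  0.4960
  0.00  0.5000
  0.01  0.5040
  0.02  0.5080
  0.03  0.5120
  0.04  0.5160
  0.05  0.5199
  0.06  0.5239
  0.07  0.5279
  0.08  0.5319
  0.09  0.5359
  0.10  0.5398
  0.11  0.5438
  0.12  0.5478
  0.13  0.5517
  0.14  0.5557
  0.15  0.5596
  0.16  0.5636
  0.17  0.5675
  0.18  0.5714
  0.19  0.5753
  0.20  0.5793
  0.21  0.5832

T = 0.25;  σ√T = 0.2450
d₁ = [ln(353/354) + (0.071 + ½·0.49²)·0.25] / (σ√T) = (-0.0028 + 0.0478) / 0.2450 = 0.1834 which rounds to 0.18
d₂ = 0.1834 − 0.2450 = -0.0616 which rounds to -0.06
exp(−rT) = exp(−0.071·0.25) = 0.9824
C = 353·N(0.18) − 354·0.9824·N(-0.06) = 353·0.5714 − 354·0.9824·0.4761 = 201.7042 − 165.5731 = 36.1311

$36.13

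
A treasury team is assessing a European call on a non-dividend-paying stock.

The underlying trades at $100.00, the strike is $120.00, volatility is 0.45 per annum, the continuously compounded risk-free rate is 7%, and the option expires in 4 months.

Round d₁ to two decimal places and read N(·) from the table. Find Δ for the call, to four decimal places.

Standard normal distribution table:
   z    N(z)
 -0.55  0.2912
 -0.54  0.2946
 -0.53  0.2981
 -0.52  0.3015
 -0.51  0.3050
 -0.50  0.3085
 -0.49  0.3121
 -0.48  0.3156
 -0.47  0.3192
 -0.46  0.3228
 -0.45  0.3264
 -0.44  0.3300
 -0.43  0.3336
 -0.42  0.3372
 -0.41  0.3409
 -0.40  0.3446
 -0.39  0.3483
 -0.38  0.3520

0.3156

σ√T = 0.45 × 0.5774 = 0.2598
d₁ = [ln(100/120) + (0.07 + 0.45²/2)·0.3333] / 0.2598 = [-0.1823 + 0.0571] / 0.2598 = -0.4820 → -0.48
N(d₁) = N(-0.48) = 0.3156
Δ_call = N(d₁) = 0.3156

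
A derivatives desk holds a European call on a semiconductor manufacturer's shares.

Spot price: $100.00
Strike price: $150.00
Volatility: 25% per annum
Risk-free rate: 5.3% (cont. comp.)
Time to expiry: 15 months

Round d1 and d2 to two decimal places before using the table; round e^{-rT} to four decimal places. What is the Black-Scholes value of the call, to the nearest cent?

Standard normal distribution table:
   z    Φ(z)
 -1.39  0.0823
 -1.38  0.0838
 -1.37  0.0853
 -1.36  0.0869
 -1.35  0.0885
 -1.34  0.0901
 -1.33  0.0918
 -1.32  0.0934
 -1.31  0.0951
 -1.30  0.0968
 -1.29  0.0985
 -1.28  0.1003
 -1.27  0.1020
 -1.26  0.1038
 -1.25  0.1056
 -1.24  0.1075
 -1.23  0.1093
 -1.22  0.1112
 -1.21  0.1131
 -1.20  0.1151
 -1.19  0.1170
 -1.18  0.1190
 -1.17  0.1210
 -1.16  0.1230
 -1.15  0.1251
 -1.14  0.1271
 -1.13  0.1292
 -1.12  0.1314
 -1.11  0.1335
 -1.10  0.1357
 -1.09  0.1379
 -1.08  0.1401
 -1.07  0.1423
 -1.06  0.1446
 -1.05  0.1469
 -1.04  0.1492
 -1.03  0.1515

σ√T = 0.25·√1.25 = 0.2795
ln(S/K) + (r + σ²/2)T = ln(100/150) + (0.053 + 0.25²/2)·1.25 = -0.4055 + 0.1053 = -0.3002
d₁ = -0.3002 / 0.2795 = -1.0739 ⇒ -1.07
d₂ = d₁ − σ√T = -1.0739 − 0.2795 = -1.3534 ⇒ -1.35
exp(−rT) = exp(−0.053·1.25) = 0.9359
N(d₁) = N(-1.07) = 0.1423;  N(d₂) = N(-1.35) = 0.0885
C = 100·0.1423 − 150·0.9359·0.0885 = 14.2300 − 12.4241 = 1.8059

$1.81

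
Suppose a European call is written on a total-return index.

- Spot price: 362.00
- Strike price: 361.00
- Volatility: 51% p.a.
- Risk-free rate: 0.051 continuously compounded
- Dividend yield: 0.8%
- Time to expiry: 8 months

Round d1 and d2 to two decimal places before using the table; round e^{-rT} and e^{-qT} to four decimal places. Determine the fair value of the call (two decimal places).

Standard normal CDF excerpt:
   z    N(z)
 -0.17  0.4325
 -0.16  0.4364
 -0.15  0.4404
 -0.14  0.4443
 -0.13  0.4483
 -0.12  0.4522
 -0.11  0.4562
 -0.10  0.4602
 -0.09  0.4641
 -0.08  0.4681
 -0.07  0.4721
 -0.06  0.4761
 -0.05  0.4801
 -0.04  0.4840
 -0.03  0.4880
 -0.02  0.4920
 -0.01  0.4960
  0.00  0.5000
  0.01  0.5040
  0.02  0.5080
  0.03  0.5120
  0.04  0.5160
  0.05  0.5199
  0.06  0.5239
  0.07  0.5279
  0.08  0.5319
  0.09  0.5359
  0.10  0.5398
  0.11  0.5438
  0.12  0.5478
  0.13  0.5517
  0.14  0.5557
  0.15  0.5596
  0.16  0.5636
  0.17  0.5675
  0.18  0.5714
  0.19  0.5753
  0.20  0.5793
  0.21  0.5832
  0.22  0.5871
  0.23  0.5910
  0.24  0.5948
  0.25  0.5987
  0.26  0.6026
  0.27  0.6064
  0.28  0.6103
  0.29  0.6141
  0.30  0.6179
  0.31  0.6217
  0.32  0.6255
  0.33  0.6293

T = 0.6667;  σ√T = 0.4164
d₁ = [ln(362/361) + (0.051 − 0.008 + 0.51²/2)·0.6667] / 0.4164 = [0.0028 + 0.1154] / 0.4164 = 0.2837 ⇒ 0.28
d₂ = d₁ − σ√T = 0.2837 − 0.4164 = -0.1327 ⇒ -0.13
e^(−qT) = e^(−0.008·0.6667) = 0.9947;  e^(−rT) = e^(−0.051·0.6667) = 0.9666
N(d₁) = N(0.28) = 0.6103;  N(d₂) = N(-0.13) = 0.4483
C = 362·0.9947·0.6103 − 361·0.9666·0.4483 = 219.7577 − 156.4310 = 63.3267

63.33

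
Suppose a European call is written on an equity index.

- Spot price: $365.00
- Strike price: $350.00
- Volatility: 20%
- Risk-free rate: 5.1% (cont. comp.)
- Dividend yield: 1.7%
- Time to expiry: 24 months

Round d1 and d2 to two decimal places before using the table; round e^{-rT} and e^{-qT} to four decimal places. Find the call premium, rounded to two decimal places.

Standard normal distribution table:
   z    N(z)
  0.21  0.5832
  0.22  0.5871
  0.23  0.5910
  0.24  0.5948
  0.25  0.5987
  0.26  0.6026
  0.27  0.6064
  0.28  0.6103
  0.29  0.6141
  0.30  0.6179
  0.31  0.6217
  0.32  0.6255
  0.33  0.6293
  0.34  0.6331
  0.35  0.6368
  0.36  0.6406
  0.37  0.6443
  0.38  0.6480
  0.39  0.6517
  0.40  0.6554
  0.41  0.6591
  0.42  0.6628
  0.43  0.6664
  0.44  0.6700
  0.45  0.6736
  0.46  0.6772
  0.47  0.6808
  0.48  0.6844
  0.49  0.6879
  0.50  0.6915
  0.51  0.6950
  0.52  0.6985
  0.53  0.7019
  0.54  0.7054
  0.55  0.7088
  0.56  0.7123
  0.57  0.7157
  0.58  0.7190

$58.42

T = 2;  σ√T = 0.2828
ln(S/K) + (r − q + σ²/2)T = ln(365/350) + (0.051 − 0.017 + 0.2²/2)·2 = 0.0420 + 0.1080 = 0.1500
d₁ = 0.1500 / 0.2828 = 0.5302 which rounds to 0.53
d₂ = d₁ − σ√T = 0.5302 − 0.2828 = 0.2474 which rounds to 0.25
e^(−qT) = e^(−0.017·2) = 0.9666;  e^(−rT) = e^(−0.051·2) = 0.9030
C = 365·0.9666·N(0.53) − 350·0.9030·N(0.25) = 365·0.9666·0.7019 − 350·0.9030·0.5987 = 247.6366 − 189.2191 = 58.4175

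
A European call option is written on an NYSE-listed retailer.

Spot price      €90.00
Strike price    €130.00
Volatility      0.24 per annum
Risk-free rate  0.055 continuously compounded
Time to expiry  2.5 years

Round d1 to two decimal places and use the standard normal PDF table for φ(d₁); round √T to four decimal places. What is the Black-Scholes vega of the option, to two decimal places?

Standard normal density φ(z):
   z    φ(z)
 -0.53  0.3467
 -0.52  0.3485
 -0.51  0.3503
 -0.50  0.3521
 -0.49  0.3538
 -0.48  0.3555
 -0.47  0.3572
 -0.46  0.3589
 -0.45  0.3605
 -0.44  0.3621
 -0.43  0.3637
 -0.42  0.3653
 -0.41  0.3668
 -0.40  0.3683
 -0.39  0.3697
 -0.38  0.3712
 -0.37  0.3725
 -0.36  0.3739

51.98

σ√T = 0.24 × 1.5811 = 0.3795
d₁ = [ln(90/130) + (0.055 + ½·0.24²)·2.5] / (σ√T) = (-0.3677 + 0.2095) / 0.3795 = -0.4170 ≈ -0.42
√T = √2.5 = 1.5811
φ(d₁) = φ(-0.42) = 0.3653
vega = S·φ(d₁)·√T = 90·0.3653·1.5811 = 51.9818
(Call and put vega coincide under Black-Scholes.)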